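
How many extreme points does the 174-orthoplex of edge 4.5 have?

An n-cross-polytope has 2n vertices; here n = 174, giving 348.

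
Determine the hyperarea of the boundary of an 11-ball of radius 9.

S_11(9) = 2·π^(11/2)·(9)^10 / Γ(11/2) = 8264970432·π^5/35 ≈ 7.22641e+10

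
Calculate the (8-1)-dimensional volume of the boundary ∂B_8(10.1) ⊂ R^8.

S = n·V_n(r)/r = 8·V_8(10.1)/10.1 (volume-to-surface relation), giving 3.48119e+08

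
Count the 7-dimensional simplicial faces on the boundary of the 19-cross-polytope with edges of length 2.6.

Each 7-face is the convex hull of 8 vertices, one chosen as ±e_i from each of 8 distinct axes: 2^8·C(19,8) = 19348992.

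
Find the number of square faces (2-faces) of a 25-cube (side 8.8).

Number of 2-faces = C(25,2) · 2^(25-2) = 300 · 8388608 = 2516582400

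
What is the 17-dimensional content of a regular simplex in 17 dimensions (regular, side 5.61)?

For a regular n-simplex with edge a, V = (a^n / n!)·√((n+1)/2^n). With a=5.61, n=17: V ≈ 0.000177902.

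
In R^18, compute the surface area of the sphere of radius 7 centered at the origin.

|∂B_18(7)| = 33232930569601·π^9/2880 ≈ 3.43974e+14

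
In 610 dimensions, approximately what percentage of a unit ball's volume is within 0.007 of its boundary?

1 - (1-0.007)^610 ≈ 0.986227 ≈ 98.62%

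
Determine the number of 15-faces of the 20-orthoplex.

An n-cross-polytope has 2^(k+1)·C(n,k+1) k-faces. Here 2^16·C(20,16) = 65536·4845 = 317521920.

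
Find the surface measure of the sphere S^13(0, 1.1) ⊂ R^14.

|∂B_14(1.1)| ≈ 28.9635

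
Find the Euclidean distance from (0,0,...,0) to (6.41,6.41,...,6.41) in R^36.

||(6.41,6.41,...,6.41)|| = √(36)·6.41 = 38.46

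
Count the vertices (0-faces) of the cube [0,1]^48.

An n-cube has 2^n vertices; for n = 48 that is 2^48 = 281474976710656.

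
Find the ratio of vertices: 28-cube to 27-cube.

The 28-cube has 2^28 = 268435456 vertices. The 27-cube has 2^27 = 134217728 vertices. Ratio: 268435456/134217728 = 2.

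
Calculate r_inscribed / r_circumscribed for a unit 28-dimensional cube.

r_in = 1/2 (half the side); r_out = 1√28/2 (half the diagonal). Ratio = 1/√28 ≈ 0.188982.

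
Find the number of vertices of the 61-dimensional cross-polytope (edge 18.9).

An n-cross-polytope has 2n vertices; here n = 61, giving 122.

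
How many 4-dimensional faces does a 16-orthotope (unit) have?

Choose 4 of 16 axes to span the face (C(16,4) = 1820 ways), then fix each of the remaining 12 coordinates at one of its two extreme values (2^12 = 4096 ways): 1820·4096 = 7454720.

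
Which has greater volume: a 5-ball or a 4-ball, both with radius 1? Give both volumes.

V_5(1) ≈ 5.26379. V_4(1) ≈ 4.9348. The 5-ball is larger.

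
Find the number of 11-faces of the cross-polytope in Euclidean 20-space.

Each 11-face is the convex hull of 12 vertices, one chosen as ±e_i from each of 12 distinct axes: 2^12·C(20,12) = 515973120.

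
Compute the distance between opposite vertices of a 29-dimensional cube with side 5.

The space diagonal of an n-cube of side s is s√n. Here 5·√29 ≈ 26.9258.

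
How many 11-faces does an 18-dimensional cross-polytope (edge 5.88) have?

f_11(18-orthoplex) = 2^12 · (18 choose 12) = 76038144.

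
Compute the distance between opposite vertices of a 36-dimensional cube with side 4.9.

The space diagonal of an n-cube of side s is s√n. Here 4.9·√36 = 29.4.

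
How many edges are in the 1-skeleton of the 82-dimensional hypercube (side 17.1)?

An n-cube has n·2^(n-1) edges. With n = 82: 82·2417851639229258349412352 = 198263834416799184651812864.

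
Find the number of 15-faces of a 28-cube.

An n-cube has C(n,k)·2^(n-k) k-faces. Here C(28,15)·2^13 = 37442160·8192 = 306726174720.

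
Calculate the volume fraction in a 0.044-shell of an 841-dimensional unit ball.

Shell fraction = 1 - (1-0.044)^841 ≈ 1 - 3.674e-17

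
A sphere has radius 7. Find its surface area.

S_3(7) = 2·π^(3/2)·(7)^2 / Γ(3/2) = 4πr² = 4π·(7)² ≈ 615.752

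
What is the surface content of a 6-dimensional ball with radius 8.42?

S = n·V_n(r)/r = 6·V_6(8.42)/8.42 (volume-to-surface relation), giving 1.31223e+06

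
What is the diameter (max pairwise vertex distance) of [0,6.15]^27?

||(6.15,6.15,...,6.15)|| = √(27)·6.15 ≈ 31.9563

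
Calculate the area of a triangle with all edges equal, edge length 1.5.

Area = (√3/4) · 1.5² = 0.974279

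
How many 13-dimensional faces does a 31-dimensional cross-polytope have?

Each 13-face is the convex hull of 14 vertices, one chosen as ±e_i from each of 14 distinct axes: 2^14·C(31,14) = 4344750489600.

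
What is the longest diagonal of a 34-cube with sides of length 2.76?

d = √(2.76² + 2.76² + ... + 2.76²) [34 terms] = √(34·2.76²) = 2.76√34 ≈ 16.0934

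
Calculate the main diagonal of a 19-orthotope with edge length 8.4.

The space diagonal of an n-cube of side s is s√n. Here 8.4·√19 ≈ 36.6148.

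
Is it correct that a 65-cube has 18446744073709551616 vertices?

False. The 65-cube has 2^65 = 36893488147419103232 vertices.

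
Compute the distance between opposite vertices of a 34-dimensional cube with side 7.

||(7,7,...,7)|| = √(34)·7 ≈ 40.8167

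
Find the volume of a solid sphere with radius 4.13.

V_3(4.13) = π^(3/2) · (4.13)^3 / Γ(3/2 + 1) ≈ 295.079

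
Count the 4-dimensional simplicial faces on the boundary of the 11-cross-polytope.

Number of 4-faces = 2^(4+1) · C(11,4+1) = 32 · 462 = 14784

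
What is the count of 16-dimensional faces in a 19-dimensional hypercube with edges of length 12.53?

f_16(19-cube) = (19 choose 16) · 2^3 = 7752.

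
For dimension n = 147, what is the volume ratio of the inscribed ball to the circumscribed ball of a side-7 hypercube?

V_in/V_out = n^(-n/2) = 147^(-147/2) ≈ 5.03705e-160.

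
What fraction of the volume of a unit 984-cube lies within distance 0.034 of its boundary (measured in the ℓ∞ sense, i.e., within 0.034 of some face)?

1 - (1 - 2·0.034)^984 = 1 - 0.932^984 ≈ 1 - 8.04e-31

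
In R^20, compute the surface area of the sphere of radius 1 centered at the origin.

The surface area of an n-ball is 2π^(n/2) r^(n-1) / Γ(n/2). For n=20, r=1: π^10/181440 ≈ 0.516138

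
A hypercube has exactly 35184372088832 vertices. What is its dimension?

The n-cube has 2^n vertices, and 35184372088832 = 2^45, so n = 45.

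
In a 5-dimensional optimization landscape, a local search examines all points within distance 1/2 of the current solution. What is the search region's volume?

The n-ball volume is π^(n/2)·r^n/Γ(n/2+1). With n=5, r=1/2: V = π^2/60 ≈ 0.164493.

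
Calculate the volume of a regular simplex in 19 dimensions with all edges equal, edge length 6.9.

For a regular n-simplex with edge a, V = (a^n / n!)·√((n+1)/2^n). With a=6.9, n=19: V ≈ 0.00044032.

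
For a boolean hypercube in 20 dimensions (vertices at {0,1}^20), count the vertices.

An n-cube has 2^n vertices; for n = 20 that is 2^20 = 1048576.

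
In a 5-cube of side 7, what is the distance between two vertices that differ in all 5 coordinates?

||(7,7,...,7)|| = √(5)·7 ≈ 15.6525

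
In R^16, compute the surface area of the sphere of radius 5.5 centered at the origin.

S_16(5.5) = 2·π^(16/2)·(5.5)^15 / Γ(16/2) = 4177248169415651·π^8/82575360 ≈ 4.79997e+11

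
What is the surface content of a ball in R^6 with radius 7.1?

|∂B_6(7.1)| ≈ 559424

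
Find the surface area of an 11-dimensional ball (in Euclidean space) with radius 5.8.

|∂B_11(5.8)| ≈ 8.92848e+08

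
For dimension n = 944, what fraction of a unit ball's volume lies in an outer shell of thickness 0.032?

1 - (1-0.032)^944 ≈ 1 - 4.638e-14 ≈ (100 - 4.64e-12)%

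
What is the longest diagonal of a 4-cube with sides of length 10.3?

d = √(10.3² + 10.3² + ... + 10.3²) [4 terms] = √(4·10.3²) = 10.3√4 = 20.6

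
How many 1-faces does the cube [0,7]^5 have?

Each of the 2^5 = 32 vertices has degree 5; total edges = 5·2^5/2 = 80.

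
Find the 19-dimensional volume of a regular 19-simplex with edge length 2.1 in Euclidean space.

For a regular n-simplex with edge a, V = (a^n / n!)·√((n+1)/2^n). With a=2.1, n=19: V ≈ 6.7267e-14.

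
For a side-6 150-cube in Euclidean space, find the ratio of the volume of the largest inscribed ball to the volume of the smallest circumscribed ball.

V_in / V_out = (r_in/r_out)^150 = (1/√150)^150 = 150^(-150/2) ≈ 6.21091e-164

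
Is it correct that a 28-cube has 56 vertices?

False. The 28-cube has 2^28 = 268435456 vertices.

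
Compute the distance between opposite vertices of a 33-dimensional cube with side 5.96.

||(5.96,5.96,...,5.96)|| = √(33)·5.96 ≈ 34.2376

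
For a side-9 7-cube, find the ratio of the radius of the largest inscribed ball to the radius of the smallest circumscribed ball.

r_in / r_out = (9/2) / (9√7/2) = 1/√7 ≈ 0.377964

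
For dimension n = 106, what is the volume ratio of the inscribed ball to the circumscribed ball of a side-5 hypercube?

V_in / V_out = (r_in/r_out)^106 = (1/√106)^106 = 106^(-106/2) ≈ 4.55816e-108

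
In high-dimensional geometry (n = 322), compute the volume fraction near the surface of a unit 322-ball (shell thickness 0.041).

1 - (1-0.041)^322 ≈ 0.9999986017 ≈ 99.999860%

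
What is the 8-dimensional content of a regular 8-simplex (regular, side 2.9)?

V = (2.9^8 / 8!) · √((8+1) / 2^8) ≈ 0.0232629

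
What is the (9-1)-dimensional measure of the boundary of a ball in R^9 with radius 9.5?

The surface area of an n-ball is 2π^(n/2) r^(n-1) / Γ(n/2). For n=9, r=9.5: 16983563041·π^4/840 ≈ 1.96947e+09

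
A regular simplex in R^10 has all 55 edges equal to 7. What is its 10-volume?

Volume = 7^10 · √(11/2^10) / 10! ≈ 8.06796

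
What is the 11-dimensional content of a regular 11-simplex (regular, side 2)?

V_11 = √(12) · 2^11 / (11! · 2^(11/2)) ≈ 3.92735e-06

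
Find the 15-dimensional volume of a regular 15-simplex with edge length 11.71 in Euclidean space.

Volume = 11.71^15 · √(16/2^15) / 15! ≈ 180.38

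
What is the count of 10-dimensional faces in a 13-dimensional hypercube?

f_10(13-cube) = (13 choose 10) · 2^3 = 2288.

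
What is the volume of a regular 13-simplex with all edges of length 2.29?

For a regular n-simplex with edge a, V = (a^n / n!)·√((n+1)/2^n). With a=2.29, n=13: V ≈ 3.16191e-07.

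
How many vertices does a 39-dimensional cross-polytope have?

Number of vertices = 2n = 78.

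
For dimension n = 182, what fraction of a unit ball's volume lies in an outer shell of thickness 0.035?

1 - (1-0.035)^182 ≈ 0.998473 ≈ 99.85%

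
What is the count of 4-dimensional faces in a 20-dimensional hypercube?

Choose 4 of 20 axes to span the face (C(20,4) = 4845 ways), then fix each of the remaining 16 coordinates at one of its two extreme values (2^16 = 65536 ways): 4845·65536 = 317521920.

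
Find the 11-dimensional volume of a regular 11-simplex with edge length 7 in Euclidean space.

Volume = 7^11 · √(12/2^11) / 11! ≈ 3.79183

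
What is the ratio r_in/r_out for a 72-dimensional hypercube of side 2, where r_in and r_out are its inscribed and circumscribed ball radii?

r_in = 2/2 (half the side); r_out = 2√72/2 (half the diagonal). Ratio = 1/√72 ≈ 0.117851.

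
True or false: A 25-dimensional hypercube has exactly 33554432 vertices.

True. The 25-cube has 2^25 = 33554432 vertices.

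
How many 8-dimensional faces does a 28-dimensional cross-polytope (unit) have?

Number of 8-faces = 2^(8+1) · C(28,8+1) = 512 · 6906900 = 3536332800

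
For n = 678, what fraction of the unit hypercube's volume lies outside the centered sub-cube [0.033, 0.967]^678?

1 - (1 - 2·0.033)^678 = 1 - 0.934^678 ≈ 1 - 7.856e-21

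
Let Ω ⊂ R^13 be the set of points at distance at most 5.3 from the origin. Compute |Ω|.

Volume = π^{13/2}·(5.3)^13/Γ(15/2) ≈ 2.37098e+09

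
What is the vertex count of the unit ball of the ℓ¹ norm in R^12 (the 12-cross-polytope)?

The vertices are ±e_1, ..., ±e_12, so there are 2·12 = 24.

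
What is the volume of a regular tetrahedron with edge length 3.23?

Volume = (√2/12) · 3.23³ = 3.97138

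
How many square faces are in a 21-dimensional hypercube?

An n-cube has C(n,k)·2^(n-k) k-faces. Here C(21,2)·2^19 = 210·524288 = 110100480.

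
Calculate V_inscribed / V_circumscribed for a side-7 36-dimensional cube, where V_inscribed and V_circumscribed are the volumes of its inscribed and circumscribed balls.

V_in/V_out = n^(-n/2) = 36^(-36/2) ≈ 9.69516e-29.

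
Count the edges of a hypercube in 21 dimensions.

Number of 1-faces = C(21,1)·2^(21-1) = 21·1048576 = 22020096.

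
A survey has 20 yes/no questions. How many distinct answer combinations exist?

The 20-cube has 2^20 = 1048576 vertices.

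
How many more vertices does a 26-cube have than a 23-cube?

The 26-cube has 2^26 = 67108864 vertices. The 23-cube has 2^23 = 8388608 vertices. Difference: 67108864 - 8388608 = 58720256.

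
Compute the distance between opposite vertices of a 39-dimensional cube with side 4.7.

||(4.7,4.7,...,4.7)|| = √(39)·4.7 ≈ 29.3515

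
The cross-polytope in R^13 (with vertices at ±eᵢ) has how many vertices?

An n-cross-polytope has 2n vertices; here n = 13, giving 26.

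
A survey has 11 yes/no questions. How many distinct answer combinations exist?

An n-cube has 2^n vertices; for n = 11 that is 2^11 = 2048.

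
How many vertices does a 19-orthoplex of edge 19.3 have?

An n-cross-polytope has 2^(k+1)·C(n,k+1) k-faces. Here 2^1·C(19,1) = 2·19 = 38.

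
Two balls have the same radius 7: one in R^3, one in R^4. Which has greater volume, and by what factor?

V_3(7) ≈ 1436.76, V_4(7) ≈ 11848.5. The 4-ball is larger by a factor of 8.247.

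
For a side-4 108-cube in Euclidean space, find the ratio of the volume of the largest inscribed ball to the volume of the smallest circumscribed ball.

The radii are 4/2 and 4√108/2, so the volume ratio is (1/√108)^108 = 108^{-108/2} ≈ 1.56717e-110.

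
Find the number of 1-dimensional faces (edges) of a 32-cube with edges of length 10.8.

An n-cube has n·2^(n-1) edges. With n = 32: 32·2147483648 = 68719476736.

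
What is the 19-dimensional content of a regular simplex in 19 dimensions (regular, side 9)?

V_19 = √(20) · 9^19 / (19! · 2^(19/2)) ≈ 0.0685872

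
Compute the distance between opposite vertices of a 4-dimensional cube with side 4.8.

The space diagonal of an n-cube of side s is s√n. Here 4.8·√4 = 9.6.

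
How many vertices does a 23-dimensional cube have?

Each vertex is a binary string of length 23, so there are 2^23 = 8388608.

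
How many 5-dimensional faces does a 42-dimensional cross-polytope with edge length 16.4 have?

Number of 5-faces = 2^(5+1) · C(42,5+1) = 64 · 5245786 = 335730304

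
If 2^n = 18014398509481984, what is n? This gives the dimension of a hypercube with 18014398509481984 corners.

The n-cube has 2^n vertices, and 18014398509481984 = 2^54, so n = 54.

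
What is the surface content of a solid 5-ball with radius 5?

|∂B_5(5)| = 5000·π^2/3 ≈ 16449.3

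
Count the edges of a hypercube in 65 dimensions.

The 65-cube has n·2^(n-1) = 65·2^64 = 65·18446744073709551616 = 1199038364791120855040 edges.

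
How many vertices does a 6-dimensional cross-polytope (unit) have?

An n-cross-polytope has 2n vertices; here n = 6, giving 12.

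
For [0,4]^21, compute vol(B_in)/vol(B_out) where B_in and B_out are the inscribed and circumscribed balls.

V_in/V_out = n^(-n/2) = 21^(-21/2) ≈ 1.30827e-14.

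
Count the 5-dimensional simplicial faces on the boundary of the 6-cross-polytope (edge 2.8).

f_5(6-orthoplex) = 2^6 · (6 choose 6) = 64.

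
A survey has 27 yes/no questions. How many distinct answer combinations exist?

Number of vertices = 2^27 = 134217728.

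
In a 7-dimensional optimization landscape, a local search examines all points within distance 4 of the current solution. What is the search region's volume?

V_7(4) = π^(7/2) · (4)^7 / Γ(7/2 + 1) = 262144·π^3/105 ≈ 77410.6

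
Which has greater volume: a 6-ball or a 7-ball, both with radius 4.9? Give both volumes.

V_6(4.9) ≈ 71527.8. V_7(4.9) ≈ 320445. The 7-ball is larger.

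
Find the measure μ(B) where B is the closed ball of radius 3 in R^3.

V = 36·π ≈ 113.097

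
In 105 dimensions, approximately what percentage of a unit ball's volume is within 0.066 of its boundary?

1 - (1-0.066)^105 ≈ 0.99923 ≈ 99.92%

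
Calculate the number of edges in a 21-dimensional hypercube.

Each of the 2^21 = 2097152 vertices has degree 21; total edges = 21·2^21/2 = 22020096.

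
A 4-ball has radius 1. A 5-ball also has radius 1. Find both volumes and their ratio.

V_4(1) ≈ 4.9348. V_5(1) ≈ 5.26379. Ratio V_4/V_5 ≈ 0.9375.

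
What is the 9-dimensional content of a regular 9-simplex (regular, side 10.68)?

V = (10.68^9 / 9!) · √((9+1) / 2^9) ≈ 696.215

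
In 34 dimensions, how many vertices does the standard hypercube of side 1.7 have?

The 34-cube has 2^34 = 17179869184 vertices.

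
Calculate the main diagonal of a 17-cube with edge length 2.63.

d = √(2.63² + 2.63² + ... + 2.63²) [17 terms] = √(17·2.63²) = 2.63√17 ≈ 10.8438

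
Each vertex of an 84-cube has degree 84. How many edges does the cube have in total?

Number of 1-faces = C(84,1)·2^(84-1) = 84·9671406556917033397649408 = 812398150781030805402550272.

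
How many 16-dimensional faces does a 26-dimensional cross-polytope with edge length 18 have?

Each 16-face is the convex hull of 17 vertices, one chosen as ±e_i from each of 17 distinct axes: 2^17·C(26,17) = 409541017600.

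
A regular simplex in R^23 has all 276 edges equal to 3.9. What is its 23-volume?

V = (3.9^23 / 23!) · √((23+1) / 2^23) ≈ 2.57189e-12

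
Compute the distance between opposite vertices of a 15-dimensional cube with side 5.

||(5,5,...,5)|| = √(15)·5 ≈ 19.3649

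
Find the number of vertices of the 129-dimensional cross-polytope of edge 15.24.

The 129-dimensional cross-polytope has 2n = 2·129 = 258 vertices.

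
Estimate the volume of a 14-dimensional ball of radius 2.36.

The n-ball volume is π^(n/2)·r^n/Γ(n/2+1). With n=14, r=2.36: V ≈ 99629.2.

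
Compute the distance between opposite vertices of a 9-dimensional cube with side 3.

||(3,3,...,3)|| = √(9)·3 = 9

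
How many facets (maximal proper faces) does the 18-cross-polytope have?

f_17(18-orthoplex) = 2^18 · (18 choose 18) = 262144.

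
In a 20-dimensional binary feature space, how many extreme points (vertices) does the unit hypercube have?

An n-cube has 2^n vertices; for n = 20 that is 2^20 = 1048576.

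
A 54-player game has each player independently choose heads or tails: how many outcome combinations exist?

An n-cube has 2^n vertices; for n = 54 that is 2^54 = 18014398509481984.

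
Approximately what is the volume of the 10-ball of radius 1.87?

V_10(1.87) = π^(10/2) · (1.87)^10 / Γ(10/2 + 1) ≈ 1333.47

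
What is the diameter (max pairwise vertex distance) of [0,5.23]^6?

||(5.23,5.23,...,5.23)|| = √(6)·5.23 ≈ 12.8108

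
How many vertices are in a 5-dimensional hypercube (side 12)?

f_0(5-cube) = (5 choose 0) · 2^5 = 32.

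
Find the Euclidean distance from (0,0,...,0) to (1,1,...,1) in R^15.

d = √(1² + 1² + ... + 1²) [15 terms] = √(15·1²) = 1√15 ≈ 3.87298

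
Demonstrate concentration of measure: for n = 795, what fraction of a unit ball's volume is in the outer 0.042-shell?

1 - (1-0.042)^795 ≈ 1 - 1.533e-15 ≈ (100 - 1.55e-13)%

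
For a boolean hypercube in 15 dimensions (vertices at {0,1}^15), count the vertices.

An n-cube has 2^n vertices; for n = 15 that is 2^15 = 32768.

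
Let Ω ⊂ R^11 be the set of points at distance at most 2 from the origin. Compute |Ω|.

V_11(2) = π^(11/2) · (2)^11 / Γ(11/2 + 1) = 131072·π^5/10395 ≈ 3858.64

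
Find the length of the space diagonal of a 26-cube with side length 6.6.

||(6.6,6.6,...,6.6)|| = √(26)·6.6 ≈ 33.6535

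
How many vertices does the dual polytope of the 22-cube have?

An n-cross-polytope has 2n vertices; here n = 22, giving 44.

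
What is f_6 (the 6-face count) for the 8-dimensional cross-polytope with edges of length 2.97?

Each 6-face is the convex hull of 7 vertices, one chosen as ±e_i from each of 7 distinct axes: 2^7·C(8,7) = 1024.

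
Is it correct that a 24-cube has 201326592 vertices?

False. The 24-cube has 2^24 = 16777216 vertices.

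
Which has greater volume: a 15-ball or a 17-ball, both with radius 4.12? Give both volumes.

V_15(4.12) ≈ 6.38099e+08. V_17(4.12) ≈ 4.00326e+09. The 17-ball is larger.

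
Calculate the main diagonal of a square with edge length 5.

The space diagonal of an n-cube of side s is s√n. Here 5·√2 ≈ 7.07107.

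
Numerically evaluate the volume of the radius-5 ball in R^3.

V = 500·π/3 ≈ 523.599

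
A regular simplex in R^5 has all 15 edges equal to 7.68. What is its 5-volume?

Volume = 7.68^5 · √(6/2^5) / 5! ≈ 96.4108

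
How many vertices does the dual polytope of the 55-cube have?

An n-cross-polytope has 2n vertices; here n = 55, giving 110.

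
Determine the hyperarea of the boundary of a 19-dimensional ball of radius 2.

The surface area of an n-ball is 2π^(n/2) r^(n-1) / Γ(n/2). For n=19, r=2: 268435456·π^9/34459425 ≈ 232210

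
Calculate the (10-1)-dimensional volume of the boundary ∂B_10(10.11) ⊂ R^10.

|∂B_10(10.11)| ≈ 2.81403e+10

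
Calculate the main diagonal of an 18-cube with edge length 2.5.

d = √(2.5² + 2.5² + ... + 2.5²) [18 terms] = √(18·2.5²) = 2.5√18 ≈ 10.6066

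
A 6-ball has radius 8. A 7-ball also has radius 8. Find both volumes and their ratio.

V_6(8) ≈ 1.35468e+06. V_7(8) ≈ 9.90855e+06. Ratio V_6/V_7 ≈ 0.1367.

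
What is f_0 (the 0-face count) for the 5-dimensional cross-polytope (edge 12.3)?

An n-cross-polytope has 2^(k+1)·C(n,k+1) k-faces. Here 2^1·C(5,1) = 2·5 = 10.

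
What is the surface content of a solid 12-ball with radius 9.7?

S_12(9.7) = 2·π^(12/2)·(9.7)^11 / Γ(12/2) ≈ 1.14614e+12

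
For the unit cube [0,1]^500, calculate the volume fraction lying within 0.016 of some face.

The inner cube has side 1-2·0.016 = 0.968 and volume (0.968)^500 ≈ 8.663e-08, so the shell holds 0.9999999134 of the volume.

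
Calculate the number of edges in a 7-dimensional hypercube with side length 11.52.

The 7-cube has n·2^(n-1) = 7·2^6 = 7·64 = 448 edges.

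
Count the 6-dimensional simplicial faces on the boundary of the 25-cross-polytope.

Number of 6-faces = 2^(6+1) · C(25,6+1) = 128 · 480700 = 61529600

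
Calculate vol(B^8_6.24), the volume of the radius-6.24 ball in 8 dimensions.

V_8(6.24) = π^(8/2) · (6.24)^8 / Γ(8/2 + 1) ≈ 9.32964e+06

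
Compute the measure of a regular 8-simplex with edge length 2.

V_8 = √(9) · 2^8 / (8! · 2^(8/2)) ≈ 0.00119048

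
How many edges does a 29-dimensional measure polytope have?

Number of 1-faces = C(29,1)·2^(29-1) = 29·268435456 = 7784628224.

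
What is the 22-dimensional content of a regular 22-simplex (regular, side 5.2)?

For a regular n-simplex with edge a, V = (a^n / n!)·√((n+1)/2^n). With a=5.2, n=22: V ≈ 1.17717e-08.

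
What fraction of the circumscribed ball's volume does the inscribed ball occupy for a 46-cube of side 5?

V_in/V_out = n^(-n/2) = 46^(-46/2) ≈ 5.70913e-39.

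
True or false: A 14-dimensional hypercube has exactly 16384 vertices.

True. The 14-cube has 2^14 = 16384 vertices.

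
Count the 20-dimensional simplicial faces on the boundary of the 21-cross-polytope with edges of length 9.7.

An n-cross-polytope has 2^(k+1)·C(n,k+1) k-faces. Here 2^21·C(21,21) = 2097152·1 = 2097152.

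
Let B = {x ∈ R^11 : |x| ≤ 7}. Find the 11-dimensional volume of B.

V = 18078415936·π^5/1485 ≈ 3.72549e+09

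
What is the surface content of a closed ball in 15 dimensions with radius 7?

S = n·V_n(r)/r = 15·V_15(7)/7 (volume-to-surface relation), giving 24803586664192·π^7/19305 ≈ 3.88055e+12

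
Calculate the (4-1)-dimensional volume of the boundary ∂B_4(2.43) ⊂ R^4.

S = n·V_n(r)/r = 4·V_4(2.43)/2.43 (volume-to-surface relation), giving 283.236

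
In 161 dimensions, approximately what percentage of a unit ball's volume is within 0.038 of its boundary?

1 - (1-0.038)^161 ≈ 0.998045 ≈ 99.80%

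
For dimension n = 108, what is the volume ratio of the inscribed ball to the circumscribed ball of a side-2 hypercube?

Volume scales as r^n, and r_in/r_out = 1/√108, giving (1/√108)^108 ≈ 1.56717e-110.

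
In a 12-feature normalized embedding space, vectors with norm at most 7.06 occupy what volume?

Volume = π^{12/2}·(7.06)^12/Γ(7) ≈ 2.0475e+10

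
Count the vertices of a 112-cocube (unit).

The 112-dimensional cross-polytope has 2n = 2·112 = 224 vertices.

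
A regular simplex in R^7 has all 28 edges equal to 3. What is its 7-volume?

Volume = 3^7 · √(8/2^7) / 7! ≈ 0.108482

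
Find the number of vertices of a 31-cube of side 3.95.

The 31-cube has 2^31 = 2147483648 vertices.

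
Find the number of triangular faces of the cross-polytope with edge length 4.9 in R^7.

f_2(7-orthoplex) = 2^3 · (7 choose 3) = 280.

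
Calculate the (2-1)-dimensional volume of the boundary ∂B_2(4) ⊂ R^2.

S_2(4) = 2·π^(2/2)·(4)^1 / Γ(2/2) = 2πr = 2π·4 ≈ 25.1327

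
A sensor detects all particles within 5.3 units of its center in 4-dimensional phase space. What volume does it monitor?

Volume = π^{4/2}·(5.3)^4/Γ(3) ≈ 3893.8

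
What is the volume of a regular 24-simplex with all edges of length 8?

V = (8^24 / 24!) · √((24+1) / 2^24) ≈ 9.29103e-06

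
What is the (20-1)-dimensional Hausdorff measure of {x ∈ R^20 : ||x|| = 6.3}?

|∂B_20(6.3)| ≈ 7.9476e+14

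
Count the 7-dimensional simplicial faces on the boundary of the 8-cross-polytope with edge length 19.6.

Number of 7-faces = 2^(7+1) · C(8,7+1) = 256 · 1 = 256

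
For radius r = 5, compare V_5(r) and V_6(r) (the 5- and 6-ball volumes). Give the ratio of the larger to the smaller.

V_5(5) ≈ 16449.3, V_6(5) ≈ 80745.5. The 6-ball is larger by a factor of 4.909.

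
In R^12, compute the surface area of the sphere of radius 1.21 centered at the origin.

The surface area of an n-ball is 2π^(n/2) r^(n-1) / Γ(n/2). For n=12, r=1.21: 130.433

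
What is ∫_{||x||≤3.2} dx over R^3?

V_3(3.2) = π^(3/2) · (3.2)^3 / Γ(3/2 + 1) ≈ 137.258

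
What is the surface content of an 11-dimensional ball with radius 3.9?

|∂B_11(3.9)| ≈ 1.68711e+07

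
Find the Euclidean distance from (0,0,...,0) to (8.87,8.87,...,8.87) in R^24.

||(8.87,8.87,...,8.87)|| = √(24)·8.87 ≈ 43.4539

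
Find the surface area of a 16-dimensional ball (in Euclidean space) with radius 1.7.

S_16(1.7) = 2·π^(16/2)·(1.7)^15 / Γ(16/2) ≈ 10777.9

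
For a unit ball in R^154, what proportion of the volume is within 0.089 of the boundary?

1 - (1-0.089)^154 ≈ 0.9999994168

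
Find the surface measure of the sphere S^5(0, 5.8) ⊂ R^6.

The surface area of an n-ball is 2π^(n/2) r^(n-1) / Γ(n/2). For n=6, r=5.8: 203512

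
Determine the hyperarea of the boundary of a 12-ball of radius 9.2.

S = n·V_n(r)/r = 12·V_12(9.2)/9.2 (volume-to-surface relation), giving 6.40345e+11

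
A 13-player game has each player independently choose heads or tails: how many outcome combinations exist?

The 13-cube has 2^13 = 8192 vertices.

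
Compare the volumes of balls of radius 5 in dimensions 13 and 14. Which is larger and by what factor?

V_13(5) ≈ 1.11161e+09, V_14(5) ≈ 3.65762e+09. The 14-ball is larger by a factor of 3.29.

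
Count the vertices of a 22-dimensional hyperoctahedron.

The vertices are ±e_1, ..., ±e_22, so there are 2·22 = 44.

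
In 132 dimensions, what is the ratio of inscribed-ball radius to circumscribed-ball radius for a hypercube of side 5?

Ratio = (s/2)/(s√132/2) = 132^(-1/2) ≈ 0.0870388.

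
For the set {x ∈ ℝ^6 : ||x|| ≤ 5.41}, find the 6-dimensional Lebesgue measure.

Volume = π^{6/2}·(5.41)^6/Γ(4) ≈ 129563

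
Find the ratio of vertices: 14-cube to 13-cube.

The 14-cube has 2^14 = 16384 vertices. The 13-cube has 2^13 = 8192 vertices. Ratio: 16384/8192 = 2.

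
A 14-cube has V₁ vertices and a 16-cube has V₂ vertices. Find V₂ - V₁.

V₁ = 2^14 = 16384. V₂ = 2^16 = 65536. V₂ - V₁ = 49152.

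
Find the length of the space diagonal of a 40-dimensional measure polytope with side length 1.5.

The space diagonal of an n-cube of side s is s√n. Here 1.5·√40 ≈ 9.48683.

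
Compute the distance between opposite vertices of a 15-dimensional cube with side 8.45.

Diagonal = √15 · 8.45 ≈ 32.7267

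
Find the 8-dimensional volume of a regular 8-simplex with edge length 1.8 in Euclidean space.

Volume = 1.8^8 · √(9/2^8) / 8! ≈ 0.000512461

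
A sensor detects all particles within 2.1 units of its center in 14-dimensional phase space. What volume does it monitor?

The n-ball volume is π^(n/2)·r^n/Γ(n/2+1). With n=14, r=2.1: V ≈ 19439.7.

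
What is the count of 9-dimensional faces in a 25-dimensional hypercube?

An n-cube has C(n,k)·2^(n-k) k-faces. Here C(25,9)·2^16 = 2042975·65536 = 133888409600.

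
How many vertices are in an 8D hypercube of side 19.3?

Choose 0 of 8 axes to span the face (C(8,0) = 1 way), then fix each of the remaining 8 coordinates at one of its two extreme values (2^8 = 256 ways): 1·256 = 256.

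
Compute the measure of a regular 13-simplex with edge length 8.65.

For a regular n-simplex with edge a, V = (a^n / n!)·√((n+1)/2^n). With a=8.65, n=13: V ≈ 10.0762.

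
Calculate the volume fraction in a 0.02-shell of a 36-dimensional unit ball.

Shell fraction = 1 - (1-0.02)^36 ≈ 0.516787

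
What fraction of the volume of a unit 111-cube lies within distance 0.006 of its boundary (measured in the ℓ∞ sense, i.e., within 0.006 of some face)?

1 - (1 - 2·0.006)^111 = 1 - 0.988^111 ≈ 0.738169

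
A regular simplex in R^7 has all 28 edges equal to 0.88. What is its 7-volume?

V_7 = √(8) · 0.88^7 / (7! · 2^(7/2)) ≈ 2.02716e-05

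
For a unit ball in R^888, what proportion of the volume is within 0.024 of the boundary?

V(inner)/V(outer) = ((1-0.024)/1)^888 ≈ 4.28e-10, so the shell fraction is 1 - 4.28e-10.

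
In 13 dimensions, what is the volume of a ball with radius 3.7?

Volume = π^{13/2}·(3.7)^13/Γ(15/2) ≈ 2.21801e+07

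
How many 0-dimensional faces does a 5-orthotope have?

An n-cube has C(n,k)·2^(n-k) k-faces. Here C(5,0)·2^5 = 1·32 = 32.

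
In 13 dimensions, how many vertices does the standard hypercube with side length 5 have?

Number of vertices = 2^13 = 8192.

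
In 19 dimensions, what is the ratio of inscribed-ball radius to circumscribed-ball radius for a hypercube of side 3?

Ratio = (s/2)/(s√19/2) = 19^(-1/2) ≈ 0.229416.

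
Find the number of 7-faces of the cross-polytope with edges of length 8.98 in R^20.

Number of 7-faces = 2^(7+1) · C(20,7+1) = 256 · 125970 = 32248320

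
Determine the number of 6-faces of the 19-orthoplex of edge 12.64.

Each 6-face is the convex hull of 7 vertices, one chosen as ±e_i from each of 7 distinct axes: 2^7·C(19,7) = 6449664.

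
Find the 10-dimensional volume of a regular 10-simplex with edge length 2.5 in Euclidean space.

Volume = 2.5^10 · √(11/2^10) / 10! ≈ 0.000272385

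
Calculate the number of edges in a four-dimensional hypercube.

An n-cube has n·2^(n-1) edges. With n = 4: 4·8 = 32.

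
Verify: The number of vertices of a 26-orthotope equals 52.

False. The 26-cube has 2^26 = 67108864 vertices.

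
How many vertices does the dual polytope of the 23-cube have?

Number of vertices = 2n = 46.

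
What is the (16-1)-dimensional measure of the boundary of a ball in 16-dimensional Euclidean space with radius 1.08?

|∂B_16(1.08)| ≈ 11.9441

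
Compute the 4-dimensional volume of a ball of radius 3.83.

The n-ball volume is π^(n/2)·r^n/Γ(n/2+1). With n=4, r=3.83: V ≈ 1061.85.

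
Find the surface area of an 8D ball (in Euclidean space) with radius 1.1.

S = n·V_n(r)/r = 8·V_8(1.1)/1.1 (volume-to-surface relation), giving 63.2743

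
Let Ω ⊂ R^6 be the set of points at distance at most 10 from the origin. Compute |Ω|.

V = 500000·π^3/3 ≈ 5.16771e+06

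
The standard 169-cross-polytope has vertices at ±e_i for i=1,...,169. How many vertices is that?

The vertices are ±e_1, ..., ±e_169, so there are 2·169 = 338.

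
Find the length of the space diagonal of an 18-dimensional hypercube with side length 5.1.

The space diagonal of an n-cube of side s is s√n. Here 5.1·√18 ≈ 21.6375.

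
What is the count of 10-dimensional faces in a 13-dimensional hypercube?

Choose 10 of 13 axes to span the face (C(13,10) = 286 ways), then fix each of the remaining 3 coordinates at one of its two extreme values (2^3 = 8 ways): 286·8 = 2288.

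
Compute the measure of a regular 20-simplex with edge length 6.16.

Volume = 6.16^20 · √(21/2^20) / 20! ≈ 1.13841e-05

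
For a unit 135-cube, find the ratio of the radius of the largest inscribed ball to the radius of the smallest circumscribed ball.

Ratio = (s/2)/(s√135/2) = 135^(-1/2) ≈ 0.0860663.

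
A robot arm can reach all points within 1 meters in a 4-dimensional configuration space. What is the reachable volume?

V = π^2/2 ≈ 4.9348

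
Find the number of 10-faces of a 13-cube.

f_10(13-cube) = (13 choose 10) · 2^3 = 2288.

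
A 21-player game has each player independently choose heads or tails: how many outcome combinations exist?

An n-cube has 2^n vertices; for n = 21 that is 2^21 = 2097152.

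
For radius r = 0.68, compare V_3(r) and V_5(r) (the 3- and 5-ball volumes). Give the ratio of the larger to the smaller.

V_3(0.68) ≈ 1.31709, V_5(0.68) ≈ 0.76532. The 3-ball is larger by a factor of 1.721.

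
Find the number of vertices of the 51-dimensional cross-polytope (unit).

The 51-dimensional cross-polytope has 2n = 2·51 = 102 vertices.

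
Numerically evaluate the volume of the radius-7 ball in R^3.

V_3(7) = π^(3/2) · (7)^3 / Γ(3/2 + 1) = 1372·π/3 ≈ 1436.76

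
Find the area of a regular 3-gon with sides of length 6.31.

Area = (√3/4) · 6.31² = 17.2409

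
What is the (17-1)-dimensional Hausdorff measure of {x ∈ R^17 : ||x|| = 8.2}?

S = n·V_n(r)/r = 17·V_17(8.2)/8.2 (volume-to-surface relation), giving 1.00146e+15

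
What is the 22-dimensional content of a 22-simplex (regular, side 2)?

V = (2^22 / 22!) · √((22+1) / 2^22) ≈ 8.73831e-18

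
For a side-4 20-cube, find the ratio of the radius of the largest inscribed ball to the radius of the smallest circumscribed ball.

For an n-cube of any side s, the inradius is s/2 and the circumradius is s√n/2, so the ratio is 1/√20 ≈ 0.223607.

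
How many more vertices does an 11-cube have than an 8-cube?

The 11-cube has 2^11 = 2048 vertices. The 8-cube has 2^8 = 256 vertices. Difference: 2048 - 256 = 1792.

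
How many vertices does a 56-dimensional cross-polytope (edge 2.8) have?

Number of vertices = 2n = 112.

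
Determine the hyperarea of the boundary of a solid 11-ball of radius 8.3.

S = n·V_n(r)/r = 11·V_11(8.3)/8.3 (volume-to-surface relation), giving 3.21572e+10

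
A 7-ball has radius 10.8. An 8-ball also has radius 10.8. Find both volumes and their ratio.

V_7(10.8) ≈ 8.09742e+07. V_8(10.8) ≈ 7.51239e+08. Ratio V_7/V_8 ≈ 0.1078.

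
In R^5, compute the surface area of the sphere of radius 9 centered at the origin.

|∂B_5(9)| = 17496·π^2 ≈ 172679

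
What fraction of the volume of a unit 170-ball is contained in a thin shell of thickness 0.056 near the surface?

V(inner)/V(outer) = ((1-0.056)/1)^170 ≈ 5.562e-05, so the shell fraction is 0.999944.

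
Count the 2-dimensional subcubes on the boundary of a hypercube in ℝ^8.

Choose 2 of 8 axes to span the face (C(8,2) = 28 ways), then fix each of the remaining 6 coordinates at one of its two extreme values (2^6 = 64 ways): 28·64 = 1792.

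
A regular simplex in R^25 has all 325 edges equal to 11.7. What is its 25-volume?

V = (11.7^25 / 25!) · √((25+1) / 2^25) ≈ 0.0287483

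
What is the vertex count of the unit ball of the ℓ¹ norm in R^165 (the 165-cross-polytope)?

The 165-dimensional cross-polytope has 2n = 2·165 = 330 vertices.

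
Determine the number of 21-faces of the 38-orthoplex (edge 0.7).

f_21(38-orthoplex) = 2^22 · (38 choose 22) = 93281213711646720.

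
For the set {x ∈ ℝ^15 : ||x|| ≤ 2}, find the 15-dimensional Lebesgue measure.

Volume = π^{15/2}·(2)^15/Γ(17/2) = 8388608·π^7/2027025 ≈ 12499.1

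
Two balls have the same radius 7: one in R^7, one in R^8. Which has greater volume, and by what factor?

V_7(7) ≈ 3.89105e+06, V_8(7) ≈ 2.33977e+07. The 8-ball is larger by a factor of 6.013.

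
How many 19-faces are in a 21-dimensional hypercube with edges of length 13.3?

Choose 19 of 21 axes to span the face (C(21,19) = 210 ways), then fix each of the remaining 2 coordinates at one of its two extreme values (2^2 = 4 ways): 210·4 = 840.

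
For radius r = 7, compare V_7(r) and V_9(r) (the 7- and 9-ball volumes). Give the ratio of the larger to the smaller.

V_7(7) ≈ 3.89105e+06, V_9(7) ≈ 1.33107e+08. The 9-ball is larger by a factor of 34.21.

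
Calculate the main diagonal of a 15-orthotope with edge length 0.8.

d = √(0.8² + 0.8² + ... + 0.8²) [15 terms] = √(15·0.8²) = 0.8√15 ≈ 3.09839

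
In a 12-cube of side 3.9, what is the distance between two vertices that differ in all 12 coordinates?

The space diagonal of an n-cube of side s is s√n. Here 3.9·√12 ≈ 13.51.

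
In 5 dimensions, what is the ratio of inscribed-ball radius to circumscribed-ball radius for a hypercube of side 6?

For an n-cube of any side s, the inradius is s/2 and the circumradius is s√n/2, so the ratio is 1/√5 ≈ 0.447214.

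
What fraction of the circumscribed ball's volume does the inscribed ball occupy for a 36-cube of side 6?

The radii are 6/2 and 6√36/2, so the volume ratio is (1/√36)^36 = 36^{-36/2} ≈ 9.69516e-29.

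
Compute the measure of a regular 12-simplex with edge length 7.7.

V_12 = √(13) · 7.7^12 / (12! · 2^(12/2)) ≈ 5.10909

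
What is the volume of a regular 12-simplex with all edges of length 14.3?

V_12 = √(13) · 14.3^12 / (12! · 2^(12/2)) ≈ 8599.78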